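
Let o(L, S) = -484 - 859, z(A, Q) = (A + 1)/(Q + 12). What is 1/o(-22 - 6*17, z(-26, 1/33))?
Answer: -1/1343 ≈ -0.00074460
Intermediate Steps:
z(A, Q) = (1 + A)/(12 + Q)
o(L, S) = -1343
1/o(-22 - 6*17, z(-26, 1/33)) = 1/(-1343) = -1/1343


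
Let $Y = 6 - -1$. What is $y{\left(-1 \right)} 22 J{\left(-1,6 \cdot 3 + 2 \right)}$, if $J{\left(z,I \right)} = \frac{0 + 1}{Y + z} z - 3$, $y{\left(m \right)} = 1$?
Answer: $- \frac{209}{3} \approx -69.667$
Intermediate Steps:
$Y = 7$ ($Y = 6 + 1 = 7$)
$J{\left(z,I \right)} = -3 + \frac{z}{7 + z}$ ($J{\left(z,I \right)} = \frac{0 + 1}{7 + z} z - 3 = 1 \frac{1}{7 + z} z - 3 = \frac{z}{7 + z} - 3 = -3 + \frac{z}{7 + z}$)
$y{\left(-1 \right)} 22 J{\left(-1,6 \cdot 3 + 2 \right)} = 1 \cdot 22 \frac{-21 - -2}{7 - 1} = 22 \frac{-21 + 2}{6} = 22 \cdot \frac{1}{6} \left(-19\right) = 22 \left(- \frac{19}{6}\right) = - \frac{209}{3}$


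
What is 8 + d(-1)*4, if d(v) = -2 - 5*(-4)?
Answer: 80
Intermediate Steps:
d(v) = 18 (d(v) = -2 + 20 = 18)
8 + d(-1)*4 = 8 + 18*4 = 8 + 72 = 80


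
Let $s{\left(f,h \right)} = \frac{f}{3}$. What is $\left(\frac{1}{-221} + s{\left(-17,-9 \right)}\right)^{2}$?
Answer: $\frac{14137600}{439569} \approx 32.162$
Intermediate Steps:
$s{\left(f,h \right)} = \frac{f}{3}$ ($s{\left(f,h \right)} = f \frac{1}{3} = \frac{f}{3}$)
$\left(\frac{1}{-221} + s{\left(-17,-9 \right)}\right)^{2} = \left(\frac{1}{-221} + \frac{1}{3} \left(-17\right)\right)^{2} = \left(- \frac{1}{221} - \frac{17}{3}\right)^{2} = \left(- \frac{3760}{663}\right)^{2} = \frac{14137600}{439569}$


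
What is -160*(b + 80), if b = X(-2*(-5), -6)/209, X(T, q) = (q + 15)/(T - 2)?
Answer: -2675380/209 ≈ -12801.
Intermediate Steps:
X(T, q) = (15 + q)/(-2 + T)
b = 9/1672 (b = ((15 - 6)/(-2 - 2*(-5)))/209 = (9/(-2 + 10))*(1/209) = (9/8)*(1/209) = 9/1672 ≈ 0.0053828)
-160*(b + 80) = -160*(9/1672 + 80) = -160*133769/1672 = -2675380/209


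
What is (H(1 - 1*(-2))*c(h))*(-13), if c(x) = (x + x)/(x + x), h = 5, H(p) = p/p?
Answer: -13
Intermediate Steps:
H(p) = 1
c(x) = 1 (c(x) = (2*x)/((2*x)) = (2*x)*(1/(2*x)) = 1)
(H(1 - 1*(-2))*c(h))*(-13) = (1*1)*(-13) = 1*(-13) = -13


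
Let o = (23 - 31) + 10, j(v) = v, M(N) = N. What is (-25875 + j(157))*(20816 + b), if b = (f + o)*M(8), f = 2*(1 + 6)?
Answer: -538637792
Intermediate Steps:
o = 2 (o = -8 + 10 = 2)
f = 14 (f = 2*7 = 14)
b = 128 (b = (14 + 2)*8 = 16*8 = 128)
(-25875 + j(157))*(20816 + b) = (-25875 + 157)*(20816 + 128) = -25718*20944 = -538637792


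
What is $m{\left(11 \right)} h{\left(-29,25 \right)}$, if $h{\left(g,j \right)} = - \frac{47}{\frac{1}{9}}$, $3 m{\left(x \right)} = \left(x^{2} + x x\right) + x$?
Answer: $-35673$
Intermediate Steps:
$m{\left(x \right)} = \frac{x}{3} + \frac{2 x^{2}}{3}$ ($m{\left(x \right)} = \frac{\left(x^{2} + x x\right) + x}{3} = \frac{\left(x^{2} + x^{2}\right) + x}{3} = \frac{2 x^{2} + x}{3} = \frac{x + 2 x^{2}}{3} = \frac{x}{3} + \frac{2 x^{2}}{3}$)
$h{\left(g,j \right)} = -423$ ($h{\left(g,j \right)} = - 47 \frac{1}{\frac{1}{9}} = \left(-47\right) 9 = -423$)
$m{\left(11 \right)} h{\left(-29,25 \right)} = \frac{1}{3} \cdot 11 \left(1 + 2 \cdot 11\right) \left(-423\right) = \frac{1}{3} \cdot 11 \left(1 + 22\right) \left(-423\right) = \frac{1}{3} \cdot 11 \cdot 23 \left(-423\right) = \frac{253}{3} \left(-423\right) = -35673$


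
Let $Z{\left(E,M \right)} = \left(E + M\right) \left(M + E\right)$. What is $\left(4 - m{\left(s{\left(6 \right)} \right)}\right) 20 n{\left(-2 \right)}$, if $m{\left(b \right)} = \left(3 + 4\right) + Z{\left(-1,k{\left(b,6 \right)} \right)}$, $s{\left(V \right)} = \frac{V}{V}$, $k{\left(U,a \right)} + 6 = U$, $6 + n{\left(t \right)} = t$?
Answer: $6240$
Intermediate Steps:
$n{\left(t \right)} = -6 + t$
$k{\left(U,a \right)} = -6 + U$
$s{\left(V \right)} = 1$
$Z{\left(E,M \right)} = \left(E + M\right)^{2}$ ($Z{\left(E,M \right)} = \left(E + M\right) \left(E + M\right) = \left(E + M\right)^{2}$)
$m{\left(b \right)} = 7 + \left(-7 + b\right)^{2}$ ($m{\left(b \right)} = \left(3 + 4\right) + \left(-1 + \left(-6 + b\right)\right)^{2} = 7 + \left(-7 + b\right)^{2}$)
$\left(4 - m{\left(s{\left(6 \right)} \right)}\right) 20 n{\left(-2 \right)} = \left(4 - \left(7 + \left(-7 + 1\right)^{2}\right)\right) 20 \left(-6 - 2\right) = \left(4 - \left(7 + \left(-6\right)^{2}\right)\right) 20 \left(-8\right) = \left(4 - \left(7 + 36\right)\right) 20 \left(-8\right) = \left(4 - 43\right) 20 \left(-8\right) = \left(-39\right) 20 \left(-8\right) = \left(-780\right) \left(-8\right) = 6240$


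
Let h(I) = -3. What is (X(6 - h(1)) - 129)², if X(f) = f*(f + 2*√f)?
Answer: 36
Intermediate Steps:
(X(6 - h(1)) - 129)² = (((6 - 1*(-3))² + 2*(6 - 1*(-3))^(3/2)) - 129)² = (((6 + 3)² + 2*(6 + 3)^(3/2)) - 129)² = ((9² + 2*9^(3/2)) - 129)² = ((81 + 2*27) - 129)² = ((81 + 54) - 129)² = (135 - 129)² = 6² = 36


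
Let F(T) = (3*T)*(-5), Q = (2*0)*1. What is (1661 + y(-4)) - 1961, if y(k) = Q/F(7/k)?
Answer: -300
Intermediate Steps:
Q = 0 (Q = 0*1 = 0)
F(T) = -15*T
y(k) = 0 (y(k) = 0/((-105/k)) = 0*(-k/105) = 0)
(1661 + y(-4)) - 1961 = (1661 + 0) - 1961 = 1661 - 1961 = -300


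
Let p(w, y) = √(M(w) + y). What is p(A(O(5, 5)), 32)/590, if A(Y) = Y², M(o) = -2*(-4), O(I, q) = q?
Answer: √10/295 ≈ 0.010720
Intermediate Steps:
M(o) = 8
p(w, y) = √(8 + y)
p(A(O(5, 5)), 32)/590 = √(8 + 32)/590 = √40*(1/590) = (2*√10)*(1/590) = √10/295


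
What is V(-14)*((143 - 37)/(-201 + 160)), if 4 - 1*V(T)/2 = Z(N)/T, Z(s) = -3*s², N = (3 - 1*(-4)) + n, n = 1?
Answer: 14416/287 ≈ 50.230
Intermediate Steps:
N = 8 (N = (3 - 1*(-4)) + 1 = (3 + 4) + 1 = 7 + 1 = 8)
V(T) = 8 + 384/T (V(T) = 8 - 2*(-3*8²)/T = 8 - 2*(-3*64)/T = 8 - (-384)/T = 8 + 384/T)
V(-14)*((143 - 37)/(-201 + 160)) = (8 + 384/(-14))*((143 - 37)/(-201 + 160)) = (8 + 384*(-1/14))*(106/(-41)) = (8 - 192/7)*(106*(-1/41)) = -136/7*(-106/41) = 14416/287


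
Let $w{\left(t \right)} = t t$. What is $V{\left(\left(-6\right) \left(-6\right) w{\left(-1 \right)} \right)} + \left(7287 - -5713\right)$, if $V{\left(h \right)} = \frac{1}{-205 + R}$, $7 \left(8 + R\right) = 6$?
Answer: $\frac{19304993}{1485} \approx 13000.0$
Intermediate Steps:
$R = - \frac{50}{7}$ ($R = -8 + \frac{1}{7} \cdot 6 = -8 + \frac{6}{7} = - \frac{50}{7} \approx -7.1429$)
$w{\left(t \right)} = t^{2}$
$V{\left(h \right)} = - \frac{7}{1485}$ ($V{\left(h \right)} = \frac{1}{-205 - \frac{50}{7}} = \frac{1}{- \frac{1485}{7}} = - \frac{7}{1485}$)
$V{\left(\left(-6\right) \left(-6\right) w{\left(-1 \right)} \right)} + \left(7287 - -5713\right) = - \frac{7}{1485} + \left(7287 - -5713\right) = - \frac{7}{1485} + \left(7287 + 5713\right) = - \frac{7}{1485} + 13000 = \frac{19304993}{1485}$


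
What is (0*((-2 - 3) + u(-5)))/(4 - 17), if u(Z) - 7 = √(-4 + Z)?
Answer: 0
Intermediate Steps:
u(Z) = 7 + √(-4 + Z)
(0*((-2 - 3) + u(-5)))/(4 - 17) = (0*((-2 - 3) + (7 + √(-4 - 5))))/(4 - 17) = (0*(-5 + (7 + √(-9))))/(-13) = (0*(-5 + (7 + 3*I)))*(-1/13) = (0*(2 + 3*I))*(-1/13) = 0*(-1/13) = 0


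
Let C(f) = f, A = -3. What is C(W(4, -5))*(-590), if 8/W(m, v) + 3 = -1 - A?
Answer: 4720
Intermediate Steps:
W(m, v) = -8 (W(m, v) = 8/(-3 + (-1 - 1*(-3))) = 8/(-3 + (-1 + 3)) = 8/(-3 + 2) = 8/(-1) = 8*(-1) = -8)
C(W(4, -5))*(-590) = -8*(-590) = 4720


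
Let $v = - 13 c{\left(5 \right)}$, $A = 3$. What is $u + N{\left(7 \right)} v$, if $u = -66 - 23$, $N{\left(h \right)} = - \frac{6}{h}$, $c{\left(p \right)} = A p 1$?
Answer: $\frac{547}{7} \approx 78.143$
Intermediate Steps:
$c{\left(p \right)} = 3 p$ ($c{\left(p \right)} = 3 p 1 = 3 p$)
$v = -195$ ($v = - 13 \cdot 3 \cdot 5 = \left(-13\right) 15 = -195$)
$u = -89$ ($u = -66 - 23 = -89$)
$u + N{\left(7 \right)} v = -89 + - \frac{6}{7} \left(-195\right) = -89 + \left(-6\right) \frac{1}{7} \left(-195\right) = -89 - - \frac{1170}{7} = -89 + \frac{1170}{7} = \frac{547}{7}$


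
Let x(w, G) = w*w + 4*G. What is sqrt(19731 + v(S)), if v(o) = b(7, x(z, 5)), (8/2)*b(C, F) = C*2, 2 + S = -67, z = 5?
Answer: sqrt(78938)/2 ≈ 140.48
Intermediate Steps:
S = -69 (S = -2 - 67 = -69)
x(w, G) = w**2 + 4*G
b(C, F) = C/2 (b(C, F) = (C*2)/4 = (2*C)/4 = C/2)
v(o) = 7/2 (v(o) = (1/2)*7 = 7/2)
sqrt(19731 + v(S)) = sqrt(19731 + 7/2) = sqrt(39469/2) = sqrt(78938)/2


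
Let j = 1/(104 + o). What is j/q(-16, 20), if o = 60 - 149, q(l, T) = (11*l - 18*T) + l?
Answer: -1/8280 ≈ -0.00012077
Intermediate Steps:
q(l, T) = -18*T + 12*l (q(l, T) = (-18*T + 11*l) + l = -18*T + 12*l)
o = -89
j = 1/15 (j = 1/(104 - 89) = 1/15 ≈ 0.066667)
j/q(-16, 20) = 1/(15*(-18*20 + 12*(-16))) = 1/(15*(-360 - 192)) = (1/15)/(-552) = (1/15)*(-1/552) = -1/8280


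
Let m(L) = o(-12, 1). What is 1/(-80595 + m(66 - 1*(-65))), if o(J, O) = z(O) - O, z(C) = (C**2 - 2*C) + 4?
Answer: -1/80593 ≈ -1.2408e-5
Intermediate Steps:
z(C) = 4 + C**2 - 2*C
o(J, O) = 4 + O**2 - 3*O (o(J, O) = (4 + O**2 - 2*O) - O = 4 + O**2 - 3*O)
m(L) = 2 (m(L) = 4 + 1**2 - 3*1 = 4 + 1 - 3 = 2)
1/(-80595 + m(66 - 1*(-65))) = 1/(-80595 + 2) = 1/(-80593) = -1/80593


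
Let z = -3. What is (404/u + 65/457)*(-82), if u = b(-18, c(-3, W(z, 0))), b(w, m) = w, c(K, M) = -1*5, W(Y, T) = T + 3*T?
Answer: 7521778/4113 ≈ 1828.8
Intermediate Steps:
W(Y, T) = 4*T
c(K, M) = -5
u = -18
(404/u + 65/457)*(-82) = (404/(-18) + 65/457)*(-82) = (404*(-1/18) + 65*(1/457))*(-82) = (-202/9 + 65/457)*(-82) = -91729/4113*(-82) = 7521778/4113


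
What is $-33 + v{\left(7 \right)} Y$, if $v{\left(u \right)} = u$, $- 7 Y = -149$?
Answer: $116$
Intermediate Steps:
$Y = \frac{149}{7}$ ($Y = \left(- \frac{1}{7}\right) \left(-149\right) = \frac{149}{7} \approx 21.286$)
$-33 + v{\left(7 \right)} Y = -33 + 7 \cdot \frac{149}{7} = -33 + 149 = 116$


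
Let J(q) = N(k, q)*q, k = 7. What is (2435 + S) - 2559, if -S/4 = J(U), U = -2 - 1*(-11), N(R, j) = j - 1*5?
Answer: -268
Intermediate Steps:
N(R, j) = -5 + j (N(R, j) = j - 5 = -5 + j)
U = 9 (U = -2 + 11 = 9)
J(q) = q*(-5 + q) (J(q) = (-5 + q)*q = q*(-5 + q))
S = -144 (S = -36*(-5 + 9) = -36*4 = -4*36 = -144)
(2435 + S) - 2559 = (2435 - 144) - 2559 = 2291 - 2559 = -268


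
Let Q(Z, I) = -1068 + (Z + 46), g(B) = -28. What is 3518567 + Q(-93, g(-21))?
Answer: 3517452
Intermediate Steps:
Q(Z, I) = -1022 + Z (Q(Z, I) = -1068 + (46 + Z) = -1022 + Z)
3518567 + Q(-93, g(-21)) = 3518567 + (-1022 - 93) = 3518567 - 1115 = 3517452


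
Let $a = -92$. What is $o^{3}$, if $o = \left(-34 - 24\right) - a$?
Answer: $39304$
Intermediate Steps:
$o = 34$ ($o = \left(-34 - 24\right) - -92 = -58 + 92 = 34$)
$o^{3} = 34^{3} = 39304$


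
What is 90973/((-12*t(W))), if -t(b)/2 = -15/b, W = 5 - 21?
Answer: 181946/45 ≈ 4043.2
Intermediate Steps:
W = -16
t(b) = 30/b (t(b) = -(-30)/b = 30/b)
90973/((-12*t(W))) = 90973/((-360/(-16))) = 90973/((-360*(-1)/16)) = 90973/((-12*(-15/8))) = 90973/(45/2) = 90973*(2/45) = 181946/45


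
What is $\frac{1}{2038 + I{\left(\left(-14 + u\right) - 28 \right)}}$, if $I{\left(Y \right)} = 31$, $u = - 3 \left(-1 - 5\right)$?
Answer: $\frac{1}{2069} \approx 0.00048333$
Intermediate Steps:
$u = 18$ ($u = \left(-3\right) \left(-6\right) = 18$)
$\frac{1}{2038 + I{\left(\left(-14 + u\right) - 28 \right)}} = \frac{1}{2038 + 31} = \frac{1}{2069}$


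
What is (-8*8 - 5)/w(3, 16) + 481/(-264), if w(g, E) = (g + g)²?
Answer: -329/88 ≈ -3.7386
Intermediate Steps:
w(g, E) = 4*g² (w(g, E) = (2*g)² = 4*g²)
(-8*8 - 5)/w(3, 16) + 481/(-264) = (-8*8 - 5)/((4*3²)) + 481/(-264) = (-64 - 5)/((4*9)) + 481*(-1/264) = -69/36 - 481/264 = -69*1/36 - 481/264 = -23/12 - 481/264 = -329/88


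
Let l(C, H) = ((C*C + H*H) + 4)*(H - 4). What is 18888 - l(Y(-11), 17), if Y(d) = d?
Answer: 13506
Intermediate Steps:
l(C, H) = (-4 + H)*(4 + C² + H²) (l(C, H) = ((C² + H²) + 4)*(-4 + H) = (4 + C² + H²)*(-4 + H) = (-4 + H)*(4 + C² + H²))
18888 - l(Y(-11), 17) = 18888 - (-16 + 17³ - 4*(-11)² - 4*17² + 4*17 + 17*(-11)²) = 18888 - (-16 + 4913 - 4*121 - 4*289 + 68 + 17*121) = 18888 - (-16 + 4913 - 484 - 1156 + 68 + 2057) = 18888 - 1*5382 = 18888 - 5382 = 13506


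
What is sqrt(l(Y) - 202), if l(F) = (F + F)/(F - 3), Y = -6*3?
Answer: I*sqrt(9814)/7 ≈ 14.152*I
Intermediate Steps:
Y = -18
l(F) = 2*F/(-3 + F) (l(F) = (2*F)/(-3 + F) = 2*F/(-3 + F))
sqrt(l(Y) - 202) = sqrt(2*(-18)/(-3 - 18) - 202) = sqrt(2*(-18)/(-21) - 202) = sqrt(2*(-18)*(-1/21) - 202) = sqrt(12/7 - 202) = sqrt(-1402/7) = I*sqrt(9814)/7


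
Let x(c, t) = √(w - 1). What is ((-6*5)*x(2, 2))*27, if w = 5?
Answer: -1620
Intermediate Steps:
x(c, t) = 2 (x(c, t) = √(5 - 1) = √4 = 2)
((-6*5)*x(2, 2))*27 = (-6*5*2)*27 = -30*2*27 = -60*27 = -1620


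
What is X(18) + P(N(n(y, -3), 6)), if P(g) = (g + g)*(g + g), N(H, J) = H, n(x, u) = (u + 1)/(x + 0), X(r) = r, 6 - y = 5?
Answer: 34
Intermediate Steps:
y = 1 (y = 6 - 1*5 = 6 - 5 = 1)
n(x, u) = (1 + u)/x
P(g) = 4*g² (P(g) = (2*g)*(2*g) = 4*g²)
X(18) + P(N(n(y, -3), 6)) = 18 + 4*((1 - 3)/1)² = 18 + 4*(1*(-2))² = 18 + 4*(-2)² = 18 + 4*4 = 18 + 16 = 34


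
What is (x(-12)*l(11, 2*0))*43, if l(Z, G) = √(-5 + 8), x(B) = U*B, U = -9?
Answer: 4644*√3 ≈ 8043.6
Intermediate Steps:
x(B) = -9*B
l(Z, G) = √3
(x(-12)*l(11, 2*0))*43 = ((-9*(-12))*√3)*43 = (108*√3)*43 = 4644*√3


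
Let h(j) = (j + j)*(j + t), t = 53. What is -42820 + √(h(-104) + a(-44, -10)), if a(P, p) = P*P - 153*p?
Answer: -42820 + √14074 ≈ -42701.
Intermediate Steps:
h(j) = 2*j*(53 + j) (h(j) = (j + j)*(j + 53) = (2*j)*(53 + j) = 2*j*(53 + j))
a(P, p) = P² - 153*p
-42820 + √(h(-104) + a(-44, -10)) = -42820 + √(2*(-104)*(53 - 104) + ((-44)² - 153*(-10))) = -42820 + √(2*(-104)*(-51) + (1936 + 1530)) = -42820 + √(10608 + 3466) = -42820 + √14074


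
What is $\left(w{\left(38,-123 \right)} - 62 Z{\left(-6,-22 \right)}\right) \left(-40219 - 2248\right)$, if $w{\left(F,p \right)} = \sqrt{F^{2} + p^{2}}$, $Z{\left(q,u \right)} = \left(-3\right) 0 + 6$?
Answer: $15797724 - 42467 \sqrt{16573} \approx 1.0331 \cdot 10^{7}$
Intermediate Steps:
$Z{\left(q,u \right)} = 6$ ($Z{\left(q,u \right)} = 0 + 6 = 6$)
$\left(w{\left(38,-123 \right)} - 62 Z{\left(-6,-22 \right)}\right) \left(-40219 - 2248\right) = \left(\sqrt{38^{2} + \left(-123\right)^{2}} - 372\right) \left(-40219 - 2248\right) = \left(\sqrt{1444 + 15129} - 372\right) \left(-40219 - 2248\right) = \left(\sqrt{16573} - 372\right) \left(-42467\right) = \left(-372 + \sqrt{16573}\right) \left(-42467\right) = 15797724 - 42467 \sqrt{16573}$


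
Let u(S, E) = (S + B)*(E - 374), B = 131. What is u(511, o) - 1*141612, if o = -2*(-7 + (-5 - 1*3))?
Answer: -362460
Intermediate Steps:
o = 30 (o = -2*(-7 + (-5 - 3)) = -2*(-7 - 8) = -2*(-15) = 30)
u(S, E) = (-374 + E)*(131 + S) (u(S, E) = (S + 131)*(E - 374) = (131 + S)*(-374 + E) = (-374 + E)*(131 + S))
u(511, o) - 1*141612 = (-48994 - 374*511 + 131*30 + 30*511) - 1*141612 = (-48994 - 191114 + 3930 + 15330) - 141612 = -220848 - 141612 = -362460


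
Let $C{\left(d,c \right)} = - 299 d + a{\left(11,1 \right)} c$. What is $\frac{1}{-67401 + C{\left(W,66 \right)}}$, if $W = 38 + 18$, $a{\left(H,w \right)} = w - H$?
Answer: $- \frac{1}{84805} \approx -1.1792 \cdot 10^{-5}$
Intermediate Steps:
$W = 56$
$C{\left(d,c \right)} = - 299 d - 10 c$ ($C{\left(d,c \right)} = - 299 d + \left(1 - 11\right) c = - 299 d - 10 c$)
$\frac{1}{-67401 + C{\left(W,66 \right)}} = \frac{1}{-67401 - 17404} = \frac{1}{-84805} = - \frac{1}{84805}$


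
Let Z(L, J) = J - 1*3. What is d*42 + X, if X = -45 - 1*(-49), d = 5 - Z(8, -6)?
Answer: 592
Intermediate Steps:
Z(L, J) = -3 + J (Z(L, J) = J - 3 = -3 + J)
d = 14 (d = 5 - (-3 - 6) = 5 - 1*(-9) = 5 + 9 = 14)
X = 4 (X = -45 + 49 = 4)
d*42 + X = 14*42 + 4 = 588 + 4 = 592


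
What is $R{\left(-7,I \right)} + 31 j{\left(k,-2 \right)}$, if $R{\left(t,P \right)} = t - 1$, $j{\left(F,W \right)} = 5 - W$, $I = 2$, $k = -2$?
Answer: $209$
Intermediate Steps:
$R{\left(t,P \right)} = -1 + t$
$R{\left(-7,I \right)} + 31 j{\left(k,-2 \right)} = \left(-1 - 7\right) + 31 \left(5 - -2\right) = -8 + 31 \left(5 + 2\right) = -8 + 31 \cdot 7 = -8 + 217 = 209$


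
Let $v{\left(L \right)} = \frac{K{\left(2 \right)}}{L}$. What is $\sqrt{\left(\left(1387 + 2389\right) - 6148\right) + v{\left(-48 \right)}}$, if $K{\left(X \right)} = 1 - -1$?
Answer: $\frac{i \sqrt{341574}}{12} \approx 48.704 i$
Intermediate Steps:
$K{\left(X \right)} = 2$ ($K{\left(X \right)} = 1 + 1 = 2$)
$v{\left(L \right)} = \frac{2}{L}$
$\sqrt{\left(\left(1387 + 2389\right) - 6148\right) + v{\left(-48 \right)}} = \sqrt{\left(\left(1387 + 2389\right) - 6148\right) + \frac{2}{-48}} = \sqrt{\left(3776 - 6148\right) + 2 \left(- \frac{1}{48}\right)} = \sqrt{-2372 - \frac{1}{24}} = \sqrt{- \frac{56929}{24}} = \frac{i \sqrt{341574}}{12}$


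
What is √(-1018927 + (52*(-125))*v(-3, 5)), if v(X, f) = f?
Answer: I*√1051427 ≈ 1025.4*I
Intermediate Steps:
√(-1018927 + (52*(-125))*v(-3, 5)) = √(-1018927 + (52*(-125))*5) = √(-1018927 - 6500*5) = √(-1018927 - 32500) = √(-1051427) = I*√1051427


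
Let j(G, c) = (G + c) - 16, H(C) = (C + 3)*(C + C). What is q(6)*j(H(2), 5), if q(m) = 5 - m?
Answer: -9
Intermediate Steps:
H(C) = 2*C*(3 + C) (H(C) = (3 + C)*(2*C) = 2*C*(3 + C))
j(G, c) = -16 + G + c
q(6)*j(H(2), 5) = (5 - 1*6)*(-16 + 2*2*(3 + 2) + 5) = (5 - 6)*(-16 + 2*2*5 + 5) = -(-16 + 20 + 5) = -1*9 = -9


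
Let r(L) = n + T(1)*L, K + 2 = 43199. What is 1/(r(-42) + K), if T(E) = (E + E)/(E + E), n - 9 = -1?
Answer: 1/43163 ≈ 2.3168e-5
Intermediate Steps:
n = 8 (n = 9 - 1 = 8)
K = 43197 (K = -2 + 43199 = 43197)
T(E) = 1 (T(E) = (2*E)/((2*E)) = (2*E)*(1/(2*E)) = 1)
r(L) = 8 + L (r(L) = 8 + 1*L = 8 + L)
1/(r(-42) + K) = 1/((8 - 42) + 43197) = 1/(-34 + 43197) = 1/43163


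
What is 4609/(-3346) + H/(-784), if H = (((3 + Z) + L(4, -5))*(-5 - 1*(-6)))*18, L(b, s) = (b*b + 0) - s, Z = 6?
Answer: -96791/46844 ≈ -2.0662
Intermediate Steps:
L(b, s) = b**2 - s (L(b, s) = (b**2 + 0) - s = b**2 - s)
H = 540 (H = (((3 + 6) + (4**2 - 1*(-5)))*(-5 - 1*(-6)))*18 = ((9 + (16 + 5))*(-5 + 6))*18 = ((9 + 21)*1)*18 = (30*1)*18 = 30*18 = 540)
4609/(-3346) + H/(-784) = 4609/(-3346) + 540/(-784) = 4609*(-1/3346) + 540*(-1/784) = -4609/3346 - 135/196 = -96791/46844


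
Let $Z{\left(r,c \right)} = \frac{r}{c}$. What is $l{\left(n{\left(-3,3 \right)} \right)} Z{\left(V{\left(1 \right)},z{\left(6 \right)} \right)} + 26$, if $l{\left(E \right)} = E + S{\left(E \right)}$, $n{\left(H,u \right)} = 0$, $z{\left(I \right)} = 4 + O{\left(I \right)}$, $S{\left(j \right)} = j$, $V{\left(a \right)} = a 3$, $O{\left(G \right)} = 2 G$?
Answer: $26$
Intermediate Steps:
$V{\left(a \right)} = 3 a$
$z{\left(I \right)} = 4 + 2 I$
$l{\left(E \right)} = 2 E$ ($l{\left(E \right)} = E + E = 2 E$)
$l{\left(n{\left(-3,3 \right)} \right)} Z{\left(V{\left(1 \right)},z{\left(6 \right)} \right)} + 26 = 2 \cdot 0 \frac{3 \cdot 1}{4 + 2 \cdot 6} + 26 = 0 \frac{3}{4 + 12} + 26 = 0 \cdot \frac{3}{16} + 26 = 0 + 26 = 26$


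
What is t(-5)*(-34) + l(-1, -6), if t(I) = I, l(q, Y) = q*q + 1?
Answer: 172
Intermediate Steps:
l(q, Y) = 1 + q**2 (l(q, Y) = q**2 + 1 = 1 + q**2)
t(-5)*(-34) + l(-1, -6) = -5*(-34) + (1 + (-1)**2) = 170 + (1 + 1) = 170 + 2 = 172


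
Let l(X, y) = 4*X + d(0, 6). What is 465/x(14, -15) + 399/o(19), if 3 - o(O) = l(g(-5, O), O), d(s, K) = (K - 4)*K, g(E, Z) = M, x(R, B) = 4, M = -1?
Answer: 729/20 ≈ 36.450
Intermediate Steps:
g(E, Z) = -1
d(s, K) = K*(-4 + K) (d(s, K) = (-4 + K)*K = K*(-4 + K))
l(X, y) = 12 + 4*X (l(X, y) = 4*X + 6*(-4 + 6) = 4*X + 6*2 = 4*X + 12 = 12 + 4*X)
o(O) = -5 (o(O) = 3 - (12 + 4*(-1)) = 3 - (12 - 4) = 3 - 1*8 = 3 - 8 = -5)
465/x(14, -15) + 399/o(19) = 465/4 + 399/(-5) = 465*(¼) + 399*(-⅕) = 465/4 - 399/5 = 729/20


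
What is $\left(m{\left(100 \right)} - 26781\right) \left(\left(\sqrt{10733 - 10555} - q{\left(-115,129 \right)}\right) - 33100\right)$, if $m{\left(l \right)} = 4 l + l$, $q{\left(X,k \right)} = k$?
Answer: $873291349 - 26281 \sqrt{178} \approx 8.7294 \cdot 10^{8}$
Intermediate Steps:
$m{\left(l \right)} = 5 l$
$\left(m{\left(100 \right)} - 26781\right) \left(\left(\sqrt{10733 - 10555} - q{\left(-115,129 \right)}\right) - 33100\right) = \left(5 \cdot 100 - 26781\right) \left(\left(\sqrt{10733 - 10555} - 129\right) - 33100\right) = \left(500 - 26781\right) \left(\left(\sqrt{178} - 129\right) - 33100\right) = - 26281 \left(\left(-129 + \sqrt{178}\right) - 33100\right) = - 26281 \left(-33229 + \sqrt{178}\right) = 873291349 - 26281 \sqrt{178}$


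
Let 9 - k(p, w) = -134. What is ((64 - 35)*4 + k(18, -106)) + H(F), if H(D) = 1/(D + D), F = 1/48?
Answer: 283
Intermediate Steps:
k(p, w) = 143 (k(p, w) = 9 - 1*(-134) = 9 + 134 = 143)
F = 1/48 ≈ 0.020833
H(D) = 1/(2*D)
((64 - 35)*4 + k(18, -106)) + H(F) = ((64 - 35)*4 + 143) + 1/(2*(1/48)) = (29*4 + 143) + (1/2)*48 = (116 + 143) + 24 = 259 + 24 = 283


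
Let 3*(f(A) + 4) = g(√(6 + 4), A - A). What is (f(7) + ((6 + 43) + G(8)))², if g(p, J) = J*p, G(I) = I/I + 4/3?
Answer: 20164/9 ≈ 2240.4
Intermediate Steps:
G(I) = 7/3 (G(I) = 1 + 4*(⅓) = 1 + 4/3 = 7/3)
f(A) = -4 (f(A) = -4 + ((A - A)*√(6 + 4))/3 = -4 + (0*√10)/3 = -4 + (⅓)*0 = -4 + 0 = -4)
(f(7) + ((6 + 43) + G(8)))² = (-4 + ((6 + 43) + 7/3))² = (-4 + (49 + 7/3))² = (-4 + 154/3)² = (142/3)² = 20164/9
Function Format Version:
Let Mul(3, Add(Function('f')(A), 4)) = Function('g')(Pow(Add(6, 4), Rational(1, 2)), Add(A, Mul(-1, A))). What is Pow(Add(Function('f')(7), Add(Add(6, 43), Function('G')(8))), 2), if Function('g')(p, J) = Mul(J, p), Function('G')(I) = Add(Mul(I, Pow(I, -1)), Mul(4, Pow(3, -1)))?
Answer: Rational(20164, 9) ≈ 2240.4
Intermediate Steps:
Function('G')(I) = Rational(7, 3) (Function('G')(I) = Add(1, Mul(4, Rational(1, 3))) = Add(1, Rational(4, 3)) = Rational(7, 3))
Function('f')(A) = -4 (Function('f')(A) = Add(-4, Mul(Rational(1, 3), Mul(Add(A, Mul(-1, A)), Pow(Add(6, 4), Rational(1, 2))))) = Add(-4, Mul(Rational(1, 3), Mul(0, Pow(10, Rational(1, 2))))) = Add(-4, Mul(Rational(1, 3), 0)) = Add(-4, 0) = -4)
Pow(Add(Function('f')(7), Add(Add(6, 43), Function('G')(8))), 2) = Pow(Add(-4, Add(Add(6, 43), Rational(7, 3))), 2) = Pow(Add(-4, Add(49, Rational(7, 3))), 2) = Pow(Add(-4, Rational(154, 3)), 2) = Pow(Rational(142, 3), 2) = Rational(20164, 9)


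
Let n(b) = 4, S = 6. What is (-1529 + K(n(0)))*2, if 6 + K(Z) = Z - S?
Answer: -3074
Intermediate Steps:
K(Z) = -12 + Z (K(Z) = -6 + (Z - 1*6) = -6 + (Z - 6) = -6 + (-6 + Z) = -12 + Z)
(-1529 + K(n(0)))*2 = (-1529 + (-12 + 4))*2 = (-1529 - 8)*2 = -1537*2 = -3074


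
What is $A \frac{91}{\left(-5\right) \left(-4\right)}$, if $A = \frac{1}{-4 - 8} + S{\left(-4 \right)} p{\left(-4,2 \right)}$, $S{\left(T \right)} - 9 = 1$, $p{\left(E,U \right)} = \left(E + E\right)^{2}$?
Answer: $\frac{698789}{240} \approx 2911.6$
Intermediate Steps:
$p{\left(E,U \right)} = 4 E^{2}$ ($p{\left(E,U \right)} = \left(2 E\right)^{2} = 4 E^{2}$)
$S{\left(T \right)} = 10$ ($S{\left(T \right)} = 9 + 1 = 10$)
$A = \frac{7679}{12}$ ($A = \frac{1}{-4 - 8} + 10 \cdot 4 \left(-4\right)^{2} = \frac{1}{-12} + 10 \cdot 4 \cdot 16 = - \frac{1}{12} + 10 \cdot 64 = - \frac{1}{12} + 640 = \frac{7679}{12} \approx 639.92$)
$A \frac{91}{\left(-5\right) \left(-4\right)} = \frac{7679 \frac{91}{\left(-5\right) \left(-4\right)}}{12} = \frac{7679 \cdot \frac{91}{20}}{12} = \frac{7679 \cdot 91 \cdot \frac{1}{20}}{12} = \frac{7679}{12} \cdot \frac{91}{20} = \frac{698789}{240}$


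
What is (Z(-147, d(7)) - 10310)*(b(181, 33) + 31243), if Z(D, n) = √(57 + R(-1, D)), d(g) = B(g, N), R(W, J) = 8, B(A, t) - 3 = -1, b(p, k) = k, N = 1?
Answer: -322455560 + 31276*√65 ≈ -3.2220e+8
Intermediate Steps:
B(A, t) = 2 (B(A, t) = 3 - 1 = 2)
d(g) = 2
Z(D, n) = √65 (Z(D, n) = √(57 + 8) = √65)
(Z(-147, d(7)) - 10310)*(b(181, 33) + 31243) = (√65 - 10310)*(33 + 31243) = (-10310 + √65)*31276 = -322455560 + 31276*√65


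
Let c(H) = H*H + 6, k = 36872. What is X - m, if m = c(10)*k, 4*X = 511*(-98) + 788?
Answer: -7841509/2 ≈ -3.9208e+6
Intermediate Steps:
c(H) = 6 + H**2 (c(H) = H**2 + 6 = 6 + H**2)
X = -24645/2 (X = (511*(-98) + 788)/4 = (-50078 + 788)/4 = (1/4)*(-49290) = -24645/2 ≈ -12323.)
m = 3908432 (m = (6 + 10**2)*36872 = (6 + 100)*36872 = 106*36872 = 3908432)
X - m = -24645/2 - 1*3908432 = -24645/2 - 3908432 = -7841509/2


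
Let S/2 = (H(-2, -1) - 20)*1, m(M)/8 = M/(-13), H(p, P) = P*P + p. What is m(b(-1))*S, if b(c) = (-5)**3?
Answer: -42000/13 ≈ -3230.8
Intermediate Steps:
H(p, P) = p + P**2 (H(p, P) = P**2 + p = p + P**2)
b(c) = -125
m(M) = -8*M/13 (m(M) = 8*(M/(-13)) = 8*(M*(-1/13)) = 8*(-M/13) = -8*M/13)
S = -42 (S = 2*(((-2 + (-1)**2) - 20)*1) = 2*(((-2 + 1) - 20)*1) = 2*((-1 - 20)*1) = 2*(-21*1) = 2*(-21) = -42)
m(b(-1))*S = -8/13*(-125)*(-42) = (1000/13)*(-42) = -42000/13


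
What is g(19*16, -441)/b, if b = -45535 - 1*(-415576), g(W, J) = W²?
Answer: 92416/370041 ≈ 0.24975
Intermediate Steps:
b = 370041 (b = -45535 + 415576 = 370041)
g(19*16, -441)/b = (19*16)²/370041 = 304²*(1/370041) = 92416*(1/370041) = 92416/370041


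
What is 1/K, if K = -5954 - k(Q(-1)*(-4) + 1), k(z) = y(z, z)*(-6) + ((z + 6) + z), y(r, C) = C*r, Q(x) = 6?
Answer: -1/2740 ≈ -0.00036496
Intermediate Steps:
k(z) = 6 - 6*z**2 + 2*z (k(z) = (z*z)*(-6) + ((z + 6) + z) = z**2*(-6) + ((6 + z) + z) = -6*z**2 + (6 + 2*z) = 6 - 6*z**2 + 2*z)
K = -2740 (K = -5954 - (6 - 6*(6*(-4) + 1)**2 + 2*(6*(-4) + 1)) = -5954 - (6 - 6*(-24 + 1)**2 + 2*(-24 + 1)) = -5954 - (6 - 6*(-23)**2 + 2*(-23)) = -5954 - (6 - 6*529 - 46) = -5954 - (6 - 3174 - 46) = -5954 - 1*(-3214) = -5954 + 3214 = -2740)
1/K = 1/(-2740) = -1/2740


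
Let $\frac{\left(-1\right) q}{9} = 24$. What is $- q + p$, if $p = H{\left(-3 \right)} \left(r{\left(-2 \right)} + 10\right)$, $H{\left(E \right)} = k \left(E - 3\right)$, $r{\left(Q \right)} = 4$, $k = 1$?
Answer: $132$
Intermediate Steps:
$q = -216$ ($q = \left(-9\right) 24 = -216$)
$H{\left(E \right)} = -3 + E$ ($H{\left(E \right)} = 1 \left(E - 3\right) = 1 \left(-3 + E\right) = -3 + E$)
$p = -84$ ($p = \left(-3 - 3\right) \left(4 + 10\right) = \left(-6\right) 14 = -84$)
$- q + p = \left(-1\right) \left(-216\right) - 84 = 216 - 84 = 132$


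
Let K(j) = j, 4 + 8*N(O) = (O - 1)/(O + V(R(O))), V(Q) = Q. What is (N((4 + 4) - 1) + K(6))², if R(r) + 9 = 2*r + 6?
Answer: 17689/576 ≈ 30.710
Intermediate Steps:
R(r) = -3 + 2*r (R(r) = -9 + (2*r + 6) = -9 + (6 + 2*r) = -3 + 2*r)
N(O) = -½ + (-1 + O)/(8*(-3 + 3*O)) (N(O) = -½ + ((O - 1)/(O + (-3 + 2*O)))/8 = -½ + ((-1 + O)/(-3 + 3*O))/8 = -½ + (-1 + O)/(8*(-3 + 3*O)))
(N((4 + 4) - 1) + K(6))² = (-11/24 + 6)² = (133/24)² = 17689/576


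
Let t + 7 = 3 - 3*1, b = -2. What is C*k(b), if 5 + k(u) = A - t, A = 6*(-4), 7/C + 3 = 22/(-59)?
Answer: 9086/199 ≈ 45.658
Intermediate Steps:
t = -7 (t = -7 + (3 - 3*1) = -7 + (3 - 3) = -7 + 0 = -7)
C = -413/199 (C = 7/(-3 + 22/(-59)) = 7/(-3 + 22*(-1/59)) = 7/(-3 - 22/59) = 7/(-199/59) = 7*(-59/199) = -413/199 ≈ -2.0754)
A = -24
k(u) = -22 (k(u) = -5 + (-24 - 1*(-7)) = -5 + (-24 + 7) = -5 - 17 = -22)
C*k(b) = -413/199*(-22) = 9086/199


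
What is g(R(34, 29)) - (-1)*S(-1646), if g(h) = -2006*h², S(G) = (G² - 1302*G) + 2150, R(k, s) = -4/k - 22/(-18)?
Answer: 6681356168/1377 ≈ 4.8521e+6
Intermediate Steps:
R(k, s) = 11/9 - 4/k (R(k, s) = -4/k - 22*(-1/18) = -4/k + 11/9 = 11/9 - 4/k)
S(G) = 2150 + G² - 1302*G
g(R(34, 29)) - (-1)*S(-1646) = -2006*(11/9 - 4/34)² - (-1)*(2150 + (-1646)² - 1302*(-1646)) = -2006*(11/9 - 4*1/34)² - (-1)*(2150 + 2709316 + 2143092) = -2006*(11/9 - 2/17)² - (-1)*4854558 = -2006*(169/153)² - 1*(-4854558) = -2006*28561/23409 + 4854558 = -3370198/1377 + 4854558 = 6681356168/1377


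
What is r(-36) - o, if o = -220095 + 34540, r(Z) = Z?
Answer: 185519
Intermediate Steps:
o = -185555
r(-36) - o = -36 - 1*(-185555) = -36 + 185555 = 185519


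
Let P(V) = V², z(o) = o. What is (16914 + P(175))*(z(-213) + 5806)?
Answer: 265885627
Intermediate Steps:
(16914 + P(175))*(z(-213) + 5806) = (16914 + 175²)*(-213 + 5806) = (16914 + 30625)*5593 = 47539*5593 = 265885627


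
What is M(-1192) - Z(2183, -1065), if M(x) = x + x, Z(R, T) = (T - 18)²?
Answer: -1175273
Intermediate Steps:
Z(R, T) = (-18 + T)²
M(x) = 2*x
M(-1192) - Z(2183, -1065) = 2*(-1192) - (-18 - 1065)² = -2384 - 1*(-1083)² = -2384 - 1*1172889 = -2384 - 1172889 = -1175273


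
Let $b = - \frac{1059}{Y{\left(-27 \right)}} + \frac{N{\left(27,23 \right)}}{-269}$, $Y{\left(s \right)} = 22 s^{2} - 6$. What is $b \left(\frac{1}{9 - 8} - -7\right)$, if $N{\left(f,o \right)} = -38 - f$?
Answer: $\frac{252403}{179692} \approx 1.4046$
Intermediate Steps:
$Y{\left(s \right)} = -6 + 22 s^{2}$
$b = \frac{252403}{1437536}$ ($b = - \frac{1059}{-6 + 22 \left(-27\right)^{2}} + \frac{-38 - 27}{-269} = - \frac{1059}{-6 + 22 \cdot 729} + \left(-38 - 27\right) \left(- \frac{1}{269}\right) = - \frac{1059}{-6 + 16038} - - \frac{65}{269} = - \frac{1059}{16032} + \frac{65}{269} = \left(-1059\right) \frac{1}{16032} + \frac{65}{269} = - \frac{353}{5344} + \frac{65}{269} = \frac{252403}{1437536} \approx 0.17558$)
$b \left(\frac{1}{9 - 8} - -7\right) = \frac{252403 \left(\frac{1}{9 - 8} - -7\right)}{1437536} = \frac{252403 \left(1^{-1} + 7\right)}{1437536} = \frac{252403 \left(1 + 7\right)}{1437536} = \frac{252403}{1437536} \cdot 8 = \frac{252403}{179692}$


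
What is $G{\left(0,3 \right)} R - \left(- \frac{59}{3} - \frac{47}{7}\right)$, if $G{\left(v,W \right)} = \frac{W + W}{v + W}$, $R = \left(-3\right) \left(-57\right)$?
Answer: $\frac{7736}{21} \approx 368.38$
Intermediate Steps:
$R = 171$
$G{\left(v,W \right)} = \frac{2 W}{W + v}$
$G{\left(0,3 \right)} R - \left(- \frac{59}{3} - \frac{47}{7}\right) = 2 \cdot 3 \frac{1}{3 + 0} \cdot 171 - \left(- \frac{59}{3} - \frac{47}{7}\right) = 2 \cdot 3 \cdot \frac{1}{3} \cdot 171 - - \frac{554}{21} = 2 \cdot 3 \cdot \frac{1}{3} \cdot 171 + \left(\frac{59}{3} + \frac{47}{7}\right) = 2 \cdot 171 + \frac{554}{21} = 342 + \frac{554}{21} = \frac{7736}{21}$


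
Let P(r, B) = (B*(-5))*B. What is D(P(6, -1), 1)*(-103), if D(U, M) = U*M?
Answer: 515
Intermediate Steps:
P(r, B) = -5*B² (P(r, B) = (-5*B)*B = -5*B²)
D(U, M) = M*U
D(P(6, -1), 1)*(-103) = (1*(-5*(-1)²))*(-103) = (1*(-5*1))*(-103) = (1*(-5))*(-103) = -5*(-103) = 515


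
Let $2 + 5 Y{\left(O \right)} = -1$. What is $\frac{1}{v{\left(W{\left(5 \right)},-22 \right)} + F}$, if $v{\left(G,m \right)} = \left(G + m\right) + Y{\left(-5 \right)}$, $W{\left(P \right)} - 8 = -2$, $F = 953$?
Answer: $\frac{5}{4682} \approx 0.0010679$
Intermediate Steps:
$Y{\left(O \right)} = - \frac{3}{5}$ ($Y{\left(O \right)} = - \frac{2}{5} + \frac{1}{5} \left(-1\right) = - \frac{2}{5} - \frac{1}{5} = - \frac{3}{5}$)
$W{\left(P \right)} = 6$ ($W{\left(P \right)} = 8 - 2 = 6$)
$v{\left(G,m \right)} = - \frac{3}{5} + G + m$ ($v{\left(G,m \right)} = \left(G + m\right) - \frac{3}{5} = - \frac{3}{5} + G + m$)
$\frac{1}{v{\left(W{\left(5 \right)},-22 \right)} + F} = \frac{1}{\left(- \frac{3}{5} + 6 - 22\right) + 953} = \frac{1}{- \frac{83}{5} + 953} = \frac{1}{\frac{4682}{5}} = \frac{5}{4682}$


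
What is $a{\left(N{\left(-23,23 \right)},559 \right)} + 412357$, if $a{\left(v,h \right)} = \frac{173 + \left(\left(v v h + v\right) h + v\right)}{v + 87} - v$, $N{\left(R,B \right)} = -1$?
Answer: $415987$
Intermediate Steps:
$a{\left(v,h \right)} = - v + \frac{173 + v + h \left(v + h v^{2}\right)}{87 + v}$ ($a{\left(v,h \right)} = \frac{173 + \left(\left(v^{2} h + v\right) h + v\right)}{87 + v} - v = \frac{173 + \left(\left(h v^{2} + v\right) h + v\right)}{87 + v} - v = \frac{173 + \left(\left(v + h v^{2}\right) h + v\right)}{87 + v} - v = \frac{173 + \left(h \left(v + h v^{2}\right) + v\right)}{87 + v} - v = \frac{173 + \left(v + h \left(v + h v^{2}\right)\right)}{87 + v} - v = \frac{173 + v + h \left(v + h v^{2}\right)}{87 + v} - v = - v + \frac{173 + v + h \left(v + h v^{2}\right)}{87 + v}$)
$a{\left(N{\left(-23,23 \right)},559 \right)} + 412357 = \frac{173 - \left(-1\right)^{2} - -86 + 559 \left(-1\right) + 559^{2} \left(-1\right)^{2}}{87 - 1} + 412357 = \frac{173 - 1 + 86 - 559 + 312481 \cdot 1}{86} + 412357 = \frac{173 - 1 + 86 - 559 + 312481}{86} + 412357 = \frac{1}{86} \cdot 312180 + 412357 = 3630 + 412357 = 415987$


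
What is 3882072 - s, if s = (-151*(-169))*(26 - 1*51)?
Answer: 4520047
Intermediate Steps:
s = -637975 (s = 25519*(26 - 51) = 25519*(-25) = -637975)
3882072 - s = 3882072 - 1*(-637975) = 3882072 + 637975 = 4520047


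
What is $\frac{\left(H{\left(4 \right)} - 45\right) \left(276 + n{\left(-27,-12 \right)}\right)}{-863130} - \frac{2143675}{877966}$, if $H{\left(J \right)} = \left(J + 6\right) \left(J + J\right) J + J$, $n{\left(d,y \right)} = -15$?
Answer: $- \frac{159516900742}{63149899465} \approx -2.526$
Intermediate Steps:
$H{\left(J \right)} = J + 2 J^{2} \left(6 + J\right)$ ($H{\left(J \right)} = \left(6 + J\right) 2 J J + J = 2 J \left(6 + J\right) J + J = 2 J^{2} \left(6 + J\right) + J = J + 2 J^{2} \left(6 + J\right)$)
$\frac{\left(H{\left(4 \right)} - 45\right) \left(276 + n{\left(-27,-12 \right)}\right)}{-863130} - \frac{2143675}{877966} = \frac{\left(4 \left(1 + 2 \cdot 4^{2} + 12 \cdot 4\right) - 45\right) \left(276 - 15\right)}{-863130} - \frac{2143675}{877966} = \left(4 \left(1 + 2 \cdot 16 + 48\right) - 45\right) 261 \left(- \frac{1}{863130}\right) - \frac{2143675}{877966} = \left(4 \left(1 + 32 + 48\right) - 45\right) 261 \left(- \frac{1}{863130}\right) - \frac{2143675}{877966} = \left(4 \cdot 81 - 45\right) 261 \left(- \frac{1}{863130}\right) - \frac{2143675}{877966} = \left(324 - 45\right) 261 \left(- \frac{1}{863130}\right) - \frac{2143675}{877966} = 279 \cdot 261 \left(- \frac{1}{863130}\right) - \frac{2143675}{877966} = 72819 \left(- \frac{1}{863130}\right) - \frac{2143675}{877966} = - \frac{24273}{287710} - \frac{2143675}{877966} = - \frac{159516900742}{63149899465}$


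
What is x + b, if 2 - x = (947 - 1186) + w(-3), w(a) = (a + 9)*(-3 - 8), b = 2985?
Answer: 3292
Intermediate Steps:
w(a) = -99 - 11*a (w(a) = (9 + a)*(-11) = -99 - 11*a)
x = 307 (x = 2 - ((947 - 1186) + (-99 - 11*(-3))) = 2 - (-239 + (-99 + 33)) = 2 - (-239 - 66) = 2 - 1*(-305) = 2 + 305 = 307)
x + b = 307 + 2985 = 3292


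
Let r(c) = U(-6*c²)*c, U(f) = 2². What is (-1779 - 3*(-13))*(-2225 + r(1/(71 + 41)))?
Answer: 27100065/7 ≈ 3.8714e+6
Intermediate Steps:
U(f) = 4
r(c) = 4*c
(-1779 - 3*(-13))*(-2225 + r(1/(71 + 41))) = (-1779 - 3*(-13))*(-2225 + 4/(71 + 41)) = (-1779 + 39)*(-2225 + 4/112) = -1740*(-2225 + 4*(1/112)) = -1740*(-2225 + 1/28) = -1740*(-62299/28) = 27100065/7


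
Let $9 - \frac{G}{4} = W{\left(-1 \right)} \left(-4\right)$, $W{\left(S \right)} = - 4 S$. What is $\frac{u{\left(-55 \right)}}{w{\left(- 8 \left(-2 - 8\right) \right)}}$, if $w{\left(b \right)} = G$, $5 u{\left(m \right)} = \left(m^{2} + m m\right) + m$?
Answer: $\frac{1199}{100} \approx 11.99$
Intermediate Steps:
$u{\left(m \right)} = \frac{m}{5} + \frac{2 m^{2}}{5}$ ($u{\left(m \right)} = \frac{\left(m^{2} + m m\right) + m}{5} = \frac{\left(m^{2} + m^{2}\right) + m}{5} = \frac{2 m^{2} + m}{5} = \frac{m + 2 m^{2}}{5} = \frac{m}{5} + \frac{2 m^{2}}{5}$)
$G = 100$ ($G = 36 - 4 \left(-4\right) \left(-1\right) \left(-4\right) = 36 - 4 \cdot 4 \left(-4\right) = 36 - -64 = 36 + 64 = 100$)
$w{\left(b \right)} = 100$
$\frac{u{\left(-55 \right)}}{w{\left(- 8 \left(-2 - 8\right) \right)}} = \frac{\frac{1}{5} \left(-55\right) \left(1 + 2 \left(-55\right)\right)}{100} = \frac{1}{5} \left(-55\right) \left(1 - 110\right) \frac{1}{100} = \frac{1}{5} \left(-55\right) \left(-109\right) \frac{1}{100} = 1199 \cdot \frac{1}{100} = \frac{1199}{100}$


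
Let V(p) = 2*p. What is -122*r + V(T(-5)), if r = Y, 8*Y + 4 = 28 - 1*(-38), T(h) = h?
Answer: -1911/2 ≈ -955.50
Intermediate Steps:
Y = 31/4 (Y = -1/2 + (28 - 1*(-38))/8 = -1/2 + (28 + 38)/8 = -1/2 + (1/8)*66 = -1/2 + 33/4 = 31/4 ≈ 7.7500)
r = 31/4 ≈ 7.7500
-122*r + V(T(-5)) = -122*31/4 + 2*(-5) = -1891/2 - 10 = -1911/2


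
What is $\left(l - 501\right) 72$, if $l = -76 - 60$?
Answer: $-45864$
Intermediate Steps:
$l = -136$ ($l = -76 - 60 = -136$)
$\left(l - 501\right) 72 = \left(-136 - 501\right) 72 = \left(-637\right) 72 = -45864$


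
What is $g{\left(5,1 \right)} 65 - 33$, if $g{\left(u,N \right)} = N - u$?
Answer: $-293$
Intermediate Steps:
$g{\left(5,1 \right)} 65 - 33 = \left(1 - 5\right) 65 - 33 = \left(-4\right) 65 - 33 = -260 - 33 = -293$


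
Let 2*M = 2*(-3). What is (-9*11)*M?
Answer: 297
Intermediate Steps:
M = -3 (M = (2*(-3))/2 = (½)*(-6) = -3)
(-9*11)*M = -9*11*(-3) = -99*(-3) = 297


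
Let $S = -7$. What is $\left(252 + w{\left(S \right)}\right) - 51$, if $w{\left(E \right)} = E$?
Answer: $194$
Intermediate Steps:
$\left(252 + w{\left(S \right)}\right) - 51 = \left(252 - 7\right) - 51 = 245 - 51 = 194$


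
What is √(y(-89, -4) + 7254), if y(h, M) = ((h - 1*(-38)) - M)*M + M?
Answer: √7438 ≈ 86.244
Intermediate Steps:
y(h, M) = M + M*(38 + h - M) (y(h, M) = ((h + 38) - M)*M + M = ((38 + h) - M)*M + M = (38 + h - M)*M + M = M*(38 + h - M) + M = M + M*(38 + h - M))
√(y(-89, -4) + 7254) = √(-4*(39 - 89 - 1*(-4)) + 7254) = √(-4*(39 - 89 + 4) + 7254) = √(-4*(-46) + 7254) = √(184 + 7254) = √7438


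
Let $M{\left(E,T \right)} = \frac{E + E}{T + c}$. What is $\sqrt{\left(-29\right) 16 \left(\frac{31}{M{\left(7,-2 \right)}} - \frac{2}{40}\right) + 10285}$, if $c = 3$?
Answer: $\frac{\sqrt{11368945}}{35} \approx 96.337$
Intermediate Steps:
$M{\left(E,T \right)} = \frac{2 E}{3 + T}$ ($M{\left(E,T \right)} = \frac{E + E}{T + 3} = \frac{2 E}{3 + T}$)
$\sqrt{\left(-29\right) 16 \left(\frac{31}{M{\left(7,-2 \right)}} - \frac{2}{40}\right) + 10285} = \sqrt{\left(-29\right) 16 \left(\frac{31}{2 \cdot 7 \frac{1}{3 - 2}} - \frac{2}{40}\right) + 10285} = \sqrt{- 464 \left(\frac{31}{2 \cdot 7 \cdot 1^{-1}} - \frac{1}{20}\right) + 10285} = \sqrt{- 464 \left(\frac{31}{2 \cdot 7 \cdot 1} - \frac{1}{20}\right) + 10285} = \sqrt{- 464 \left(\frac{31}{14} - \frac{1}{20}\right) + 10285} = \sqrt{\left(-464\right) \frac{303}{140} + 10285} = \sqrt{- \frac{35148}{35} + 10285} = \sqrt{\frac{324827}{35}} = \frac{\sqrt{11368945}}{35}$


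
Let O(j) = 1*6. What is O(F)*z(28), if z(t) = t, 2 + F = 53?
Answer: 168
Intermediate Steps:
F = 51 (F = -2 + 53 = 51)
O(j) = 6
O(F)*z(28) = 6*28 = 168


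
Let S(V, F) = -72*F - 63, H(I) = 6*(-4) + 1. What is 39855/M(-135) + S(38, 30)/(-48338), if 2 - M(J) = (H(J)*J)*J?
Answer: 2858341461/20262177826 ≈ 0.14107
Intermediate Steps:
H(I) = -23 (H(I) = -24 + 1 = -23)
S(V, F) = -63 - 72*F
M(J) = 2 + 23*J**2 (M(J) = 2 - (-23*J)*J = 2 - (-23)*J**2 = 2 + 23*J**2)
39855/M(-135) + S(38, 30)/(-48338) = 39855/(2 + 23*(-135)**2) + (-63 - 72*30)/(-48338) = 39855/(2 + 23*18225) + (-63 - 2160)*(-1/48338) = 39855/(2 + 419175) - 2223*(-1/48338) = 39855/419177 + 2223/48338 = 2858341461/20262177826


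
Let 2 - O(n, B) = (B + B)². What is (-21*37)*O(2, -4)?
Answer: 48174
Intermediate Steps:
O(n, B) = 2 - 4*B² (O(n, B) = 2 - (B + B)² = 2 - (2*B)² = 2 - 4*B²)
(-21*37)*O(2, -4) = (-21*37)*(2 - 4*(-4)²) = -777*(2 - 4*16) = -777*(2 - 64) = -777*(-62) = 48174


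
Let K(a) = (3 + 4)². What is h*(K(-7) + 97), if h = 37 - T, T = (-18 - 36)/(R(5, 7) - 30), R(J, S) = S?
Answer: 116362/23 ≈ 5059.2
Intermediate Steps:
K(a) = 49 (K(a) = 7² = 49)
T = 54/23 (T = (-18 - 36)/(7 - 30) = -54/(-23) = -54*(-1/23) = 54/23 ≈ 2.3478)
h = 797/23 (h = 37 - 1*54/23 = 37 - 54/23 = 797/23 ≈ 34.652)
h*(K(-7) + 97) = 797*(49 + 97)/23 = (797/23)*146 = 116362/23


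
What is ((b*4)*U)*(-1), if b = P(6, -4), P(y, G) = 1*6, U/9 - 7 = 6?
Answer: -2808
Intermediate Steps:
U = 117 (U = 63 + 9*6 = 63 + 54 = 117)
P(y, G) = 6
b = 6
((b*4)*U)*(-1) = ((6*4)*117)*(-1) = (24*117)*(-1) = 2808*(-1) = -2808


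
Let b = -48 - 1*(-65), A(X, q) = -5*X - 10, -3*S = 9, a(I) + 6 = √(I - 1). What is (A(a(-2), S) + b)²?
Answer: 1294 - 370*I*√3 ≈ 1294.0 - 640.86*I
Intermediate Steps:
a(I) = -6 + √(-1 + I) (a(I) = -6 + √(I - 1) = -6 + √(-1 + I))
S = -3 (S = -⅓*9 = -3)
A(X, q) = -10 - 5*X
b = 17 (b = -48 + 65 = 17)
(A(a(-2), S) + b)² = ((-10 - 5*(-6 + √(-1 - 2))) + 17)² = ((-10 - 5*(-6 + √(-3))) + 17)² = ((-10 - 5*(-6 + I*√3)) + 17)² = ((-10 + (30 - 5*I*√3)) + 17)² = ((20 - 5*I*√3) + 17)² = (37 - 5*I*√3)²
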